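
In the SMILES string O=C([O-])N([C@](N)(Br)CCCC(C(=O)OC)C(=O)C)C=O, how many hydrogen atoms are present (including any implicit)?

Hydrogens are implicit in SMILES; fill each atom to its normal valence:
  5 × O: no H
  4 × C: no H
  3 × C: 2 H each → 6
  2 × C: 3 H each → 6
  2 × C: 1 H each → 2
  1 × Br: no H
  1 × N: 2 H
  1 × N: no H
  1 × O (charge -1): no H
  Total hydrogens = 16.

16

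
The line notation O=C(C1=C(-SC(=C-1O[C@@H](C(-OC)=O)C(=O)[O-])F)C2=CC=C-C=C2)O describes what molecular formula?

Heavy atoms from the SMILES: 15 C, 1 F, 7 O, 1 S.
Implicit hydrogens by atom environment:
  5 × C (aromatic): 1 H each → 5
  5 × C (aromatic): no H
  5 × O: no H
  3 × C: no H
  1 × C: 3 H
  1 × C: 1 H
  1 × F: no H
  1 × O: 1 H
  1 × O (charge -1): no H
  1 × S (aromatic): no H
  Total hydrogens = 10.
Net charge -1.
Molecular formula: C15H10FO7S-

C15H10FO7S-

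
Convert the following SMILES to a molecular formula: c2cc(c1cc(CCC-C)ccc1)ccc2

C16H18

Heavy atoms from the SMILES: 16 C.
Implicit hydrogens by atom environment:
  9 × C (aromatic): 1 H each → 9
  3 × C: 2 H each → 6
  3 × C (aromatic): no H
  1 × C: 3 H
  Total hydrogens = 18.
Molecular formula: C16H18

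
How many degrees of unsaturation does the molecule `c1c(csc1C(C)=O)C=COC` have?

5

Molecular formula from the SMILES: C9H10O2S.
DoU = (2C + 2 + N − H − X)/2 = (2·9 + 2 + 0 − 10 − 0)/2 = 10/2 = 5.
(Structurally: 1 ring(s) + 4 π bond(s) = 5.)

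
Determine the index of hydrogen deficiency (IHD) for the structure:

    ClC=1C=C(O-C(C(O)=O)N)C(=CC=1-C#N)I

Molecular formula from the SMILES: C9H6ClIN2O3.
DoU = (2C + 2 + N − H − X)/2 = (2·9 + 2 + 2 − 6 − 2)/2 = 14/2 = 7.
(Structurally: 1 ring(s) + 6 π bond(s) = 7.)

7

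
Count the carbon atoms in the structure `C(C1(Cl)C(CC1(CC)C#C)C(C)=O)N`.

11

The symbol for carbon appears 11 times in the SMILES. (Cl is a single chlorine, not C + l.)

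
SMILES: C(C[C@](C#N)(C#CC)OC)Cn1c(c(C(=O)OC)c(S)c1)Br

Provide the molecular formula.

C15H17BrN2O3S

Heavy atoms from the SMILES: 1 Br, 15 C, 2 N, 3 O, 1 S.
Implicit hydrogens by atom environment:
  5 × C: no H
  3 × C: 3 H each → 9
  3 × C: 2 H each → 6
  3 × C (aromatic): no H
  3 × O: no H
  1 × Br: no H
  1 × C (aromatic): 1 H
  1 × N (aromatic): no H
  1 × N: no H
  1 × S: 1 H
  Total hydrogens = 17.
Molecular formula: C15H17BrN2O3S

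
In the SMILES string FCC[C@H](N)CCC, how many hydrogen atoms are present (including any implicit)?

14

Hydrogens are implicit in SMILES; fill each atom to its normal valence:
  4 × C: 2 H each → 8
  1 × C: 3 H
  1 × C: 1 H
  1 × F: no H
  1 × N: 2 H
  Total hydrogens = 14.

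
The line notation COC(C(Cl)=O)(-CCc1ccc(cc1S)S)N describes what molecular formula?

Heavy atoms from the SMILES: 11 C, 1 Cl, 1 N, 2 O, 2 S.
Implicit hydrogens by atom environment:
  3 × C (aromatic): 1 H each → 3
  3 × C (aromatic): no H
  2 × C: 2 H each → 4
  2 × C: no H
  2 × O: no H
  2 × S: 1 H each → 2
  1 × C: 3 H
  1 × Cl: no H
  1 × N: 2 H
  Total hydrogens = 14.
Molecular formula: C11H14ClNO2S2

C11H14ClNO2S2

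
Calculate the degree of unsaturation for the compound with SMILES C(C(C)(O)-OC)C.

0

Molecular formula from the SMILES: C5H12O2.
DoU = (2C + 2 + N − H − X)/2 = (2·5 + 2 + 0 − 12 − 0)/2 = 0/2 = 0.
(Structurally: 0 ring(s) + 0 π bond(s) = 0.)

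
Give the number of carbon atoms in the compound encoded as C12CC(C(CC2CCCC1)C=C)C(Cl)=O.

13

The symbol for carbon appears 13 times in the SMILES. (Cl is a single chlorine, not C + l.)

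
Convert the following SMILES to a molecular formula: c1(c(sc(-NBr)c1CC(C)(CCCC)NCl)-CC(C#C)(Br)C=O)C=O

C17H21Br2ClN2O2S

Heavy atoms from the SMILES: 2 Br, 17 C, 1 Cl, 2 N, 2 O, 1 S.
Implicit hydrogens by atom environment:
  5 × C: 2 H each → 10
  4 × C (aromatic): no H
  3 × C: 1 H each → 3
  3 × C: no H
  2 × Br: no H
  2 × C: 3 H each → 6
  2 × N: 1 H each → 2
  2 × O: no H
  1 × Cl: no H
  1 × S (aromatic): no H
  Total hydrogens = 21.
Molecular formula: C17H21Br2ClN2O2S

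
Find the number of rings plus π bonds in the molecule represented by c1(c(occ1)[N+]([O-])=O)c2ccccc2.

8

Molecular formula from the SMILES: C10H7NO3.
DoU = (2C + 2 + N − H − X)/2 = (2·10 + 2 + 1 − 7 − 0)/2 = 16/2 = 8.
(Structurally: 2 ring(s) + 6 π bond(s) = 8.)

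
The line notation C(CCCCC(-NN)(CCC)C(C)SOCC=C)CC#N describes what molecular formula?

Heavy atoms from the SMILES: 16 C, 3 N, 1 O, 1 S.
Implicit hydrogens by atom environment:
  10 × C: 2 H each → 20
  2 × C: 3 H each → 6
  2 × C: 1 H each → 2
  2 × C: no H
  1 × N: 2 H
  1 × N: 1 H
  1 × N: no H
  1 × O: no H
  1 × S: no H
  Total hydrogens = 31.
Molecular formula: C16H31N3OS

C16H31N3OS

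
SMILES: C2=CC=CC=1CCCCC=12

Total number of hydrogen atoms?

12

Hydrogens are implicit in SMILES; fill each atom to its normal valence:
  4 × C: 2 H each → 8
  4 × C (aromatic): 1 H each → 4
  2 × C (aromatic): no H
  Total hydrogens = 12.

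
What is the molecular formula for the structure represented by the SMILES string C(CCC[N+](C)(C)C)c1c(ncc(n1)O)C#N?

C12H19N4O+

Heavy atoms from the SMILES: 12 C, 4 N, 1 O.
Implicit hydrogens by atom environment:
  4 × C: 2 H each → 8
  3 × C: 3 H each → 9
  3 × C (aromatic): no H
  2 × N (aromatic): no H
  1 × C (aromatic): 1 H
  1 × C: no H
  1 × N: no H
  1 × N (charge +1): no H
  1 × O: 1 H
  Total hydrogens = 19.
Net charge +1.
Molecular formula: C12H19N4O+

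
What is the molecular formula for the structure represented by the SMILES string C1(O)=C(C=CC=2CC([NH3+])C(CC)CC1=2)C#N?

Heavy atoms from the SMILES: 13 C, 2 N, 1 O.
Implicit hydrogens by atom environment:
  4 × C (aromatic): no H
  3 × C: 2 H each → 6
  2 × C (aromatic): 1 H each → 2
  2 × C: 1 H each → 2
  1 × C: 3 H
  1 × C: no H
  1 × N (charge +1): 3 H
  1 × N: no H
  1 × O: 1 H
  Total hydrogens = 17.
Net charge +1.
Molecular formula: C13H17N2O+

C13H17N2O+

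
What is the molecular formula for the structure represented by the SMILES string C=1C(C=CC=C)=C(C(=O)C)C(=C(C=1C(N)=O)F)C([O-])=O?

Heavy atoms from the SMILES: 14 C, 1 F, 1 N, 4 O.
Implicit hydrogens by atom environment:
  5 × C (aromatic): no H
  3 × C: 1 H each → 3
  3 × C: no H
  3 × O: no H
  1 × C: 3 H
  1 × C: 2 H
  1 × C (aromatic): 1 H
  1 × F: no H
  1 × N: 2 H
  1 × O (charge -1): no H
  Total hydrogens = 11.
Net charge -1.
Molecular formula: C14H11FNO4-

C14H11FNO4-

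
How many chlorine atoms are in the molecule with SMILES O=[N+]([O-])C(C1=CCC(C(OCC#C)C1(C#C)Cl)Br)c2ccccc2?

1

The symbol for chlorine appears 1 time in the SMILES.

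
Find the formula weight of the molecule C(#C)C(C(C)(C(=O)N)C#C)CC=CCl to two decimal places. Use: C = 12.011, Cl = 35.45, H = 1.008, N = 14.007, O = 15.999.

Molecular formula: C11H12ClNO.
M = 11×12.011 + 1×35.45 + 12×1.008 + 1×14.007 + 1×15.999 = 209.67 g/mol.

209.67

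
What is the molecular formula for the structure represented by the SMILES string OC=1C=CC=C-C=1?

C6H6O

Heavy atoms from the SMILES: 6 C, 1 O.
Implicit hydrogens by atom environment:
  5 × C (aromatic): 1 H each → 5
  1 × C (aromatic): no H
  1 × O: 1 H
  Total hydrogens = 6.
Molecular formula: C6H6O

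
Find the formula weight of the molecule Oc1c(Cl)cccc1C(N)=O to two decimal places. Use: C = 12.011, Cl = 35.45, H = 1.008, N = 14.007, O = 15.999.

171.58

Molecular formula: C7H6ClNO2.
M = 7×12.011 + 1×35.45 + 6×1.008 + 1×14.007 + 2×15.999 = 171.58 g/mol.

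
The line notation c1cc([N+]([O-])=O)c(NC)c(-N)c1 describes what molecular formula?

C7H9N3O2

Heavy atoms from the SMILES: 7 C, 3 N, 2 O.
Implicit hydrogens by atom environment:
  3 × C (aromatic): 1 H each → 3
  3 × C (aromatic): no H
  1 × C: 3 H
  1 × N: 2 H
  1 × N: 1 H
  1 × N (charge +1): no H
  1 × O: no H
  1 × O (charge -1): no H
  Total hydrogens = 9.
Molecular formula: C7H9N3O2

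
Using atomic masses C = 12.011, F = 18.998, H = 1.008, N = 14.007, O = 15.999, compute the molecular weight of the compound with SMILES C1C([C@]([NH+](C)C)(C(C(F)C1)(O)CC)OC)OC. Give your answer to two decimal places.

250.33

Molecular formula: C12H25FNO3+.
M = 12×12.011 + 1×18.998 + 25×1.008 + 1×14.007 + 3×15.999 = 250.33 g/mol.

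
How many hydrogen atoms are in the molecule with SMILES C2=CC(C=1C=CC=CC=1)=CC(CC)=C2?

Hydrogens are implicit in SMILES; fill each atom to its normal valence:
  9 × C (aromatic): 1 H each → 9
  3 × C (aromatic): no H
  1 × C: 3 H
  1 × C: 2 H
  Total hydrogens = 14.

14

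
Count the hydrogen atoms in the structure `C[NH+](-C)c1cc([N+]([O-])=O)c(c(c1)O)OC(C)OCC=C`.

Hydrogens are implicit in SMILES; fill each atom to its normal valence:
  4 × C (aromatic): no H
  3 × C: 3 H each → 9
  3 × O: no H
  2 × C: 2 H each → 4
  2 × C (aromatic): 1 H each → 2
  2 × C: 1 H each → 2
  1 × N (charge +1): 1 H
  1 × N (charge +1): no H
  1 × O: 1 H
  1 × O (charge -1): no H
  Total hydrogens = 19.

19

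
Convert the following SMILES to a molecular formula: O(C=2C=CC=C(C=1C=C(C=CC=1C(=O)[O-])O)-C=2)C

C14H11O4-

Heavy atoms from the SMILES: 14 C, 4 O.
Implicit hydrogens by atom environment:
  7 × C (aromatic): 1 H each → 7
  5 × C (aromatic): no H
  2 × O: no H
  1 × C: 3 H
  1 × C: no H
  1 × O: 1 H
  1 × O (charge -1): no H
  Total hydrogens = 11.
Net charge -1.
Molecular formula: C14H11O4-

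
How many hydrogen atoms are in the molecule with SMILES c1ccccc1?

Hydrogens are implicit in SMILES; fill each atom to its normal valence:
  6 × C (aromatic): 1 H each → 6
  Total hydrogens = 6.

6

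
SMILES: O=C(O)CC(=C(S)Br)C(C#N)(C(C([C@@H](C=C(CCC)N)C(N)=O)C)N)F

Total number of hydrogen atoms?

24

Hydrogens are implicit in SMILES; fill each atom to its normal valence:
  7 × C: no H
  4 × C: 1 H each → 4
  3 × C: 2 H each → 6
  3 × N: 2 H each → 6
  2 × C: 3 H each → 6
  2 × O: no H
  1 × Br: no H
  1 × F: no H
  1 × N: no H
  1 × O: 1 H
  1 × S: 1 H
  Total hydrogens = 24.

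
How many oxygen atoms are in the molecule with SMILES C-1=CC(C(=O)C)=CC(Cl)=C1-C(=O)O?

The symbol for oxygen appears 3 times in the SMILES.

3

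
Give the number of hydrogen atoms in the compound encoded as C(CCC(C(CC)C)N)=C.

Hydrogens are implicit in SMILES; fill each atom to its normal valence:
  4 × C: 2 H each → 8
  3 × C: 1 H each → 3
  2 × C: 3 H each → 6
  1 × N: 2 H
  Total hydrogens = 19.

19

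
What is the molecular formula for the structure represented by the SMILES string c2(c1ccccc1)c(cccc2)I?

Heavy atoms from the SMILES: 12 C, 1 I.
Implicit hydrogens by atom environment:
  9 × C (aromatic): 1 H each → 9
  3 × C (aromatic): no H
  1 × I: no H
  Total hydrogens = 9.
Molecular formula: C12H9I

C12H9I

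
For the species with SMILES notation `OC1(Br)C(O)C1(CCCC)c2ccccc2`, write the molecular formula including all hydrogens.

Heavy atoms from the SMILES: 1 Br, 13 C, 2 O.
Implicit hydrogens by atom environment:
  5 × C (aromatic): 1 H each → 5
  3 × C: 2 H each → 6
  2 × C: no H
  2 × O: 1 H each → 2
  1 × Br: no H
  1 × C: 3 H
  1 × C: 1 H
  1 × C (aromatic): no H
  Total hydrogens = 17.
Molecular formula: C13H17BrO2

C13H17BrO2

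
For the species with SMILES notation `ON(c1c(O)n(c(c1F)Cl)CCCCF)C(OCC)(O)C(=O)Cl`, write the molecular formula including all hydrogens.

C12H16Cl2F2N2O5

Heavy atoms from the SMILES: 12 C, 2 Cl, 2 F, 2 N, 5 O.
Implicit hydrogens by atom environment:
  5 × C: 2 H each → 10
  4 × C (aromatic): no H
  3 × O: 1 H each → 3
  2 × C: no H
  2 × Cl: no H
  2 × F: no H
  2 × O: no H
  1 × C: 3 H
  1 × N (aromatic): no H
  1 × N: no H
  Total hydrogens = 16.
Molecular formula: C12H16Cl2F2N2O5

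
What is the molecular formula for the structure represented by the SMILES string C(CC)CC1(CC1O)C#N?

C8H13NO

Heavy atoms from the SMILES: 8 C, 1 N, 1 O.
Implicit hydrogens by atom environment:
  4 × C: 2 H each → 8
  2 × C: no H
  1 × C: 3 H
  1 × C: 1 H
  1 × N: no H
  1 × O: 1 H
  Total hydrogens = 13.
Molecular formula: C8H13NO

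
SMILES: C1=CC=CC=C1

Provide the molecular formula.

C6H6

Heavy atoms from the SMILES: 6 C.
Implicit hydrogens by atom environment:
  6 × C (aromatic): 1 H each → 6
  Total hydrogens = 6.
Molecular formula: C6H6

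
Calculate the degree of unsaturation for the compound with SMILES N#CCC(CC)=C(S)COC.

3

Molecular formula from the SMILES: C8H13NOS.
DoU = (2C + 2 + N − H − X)/2 = (2·8 + 2 + 1 − 13 − 0)/2 = 6/2 = 3.
(Structurally: 0 ring(s) + 3 π bond(s) = 3.)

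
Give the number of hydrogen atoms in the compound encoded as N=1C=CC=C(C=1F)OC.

6

Hydrogens are implicit in SMILES; fill each atom to its normal valence:
  3 × C (aromatic): 1 H each → 3
  2 × C (aromatic): no H
  1 × C: 3 H
  1 × F: no H
  1 × N (aromatic): no H
  1 × O: no H
  Total hydrogens = 6.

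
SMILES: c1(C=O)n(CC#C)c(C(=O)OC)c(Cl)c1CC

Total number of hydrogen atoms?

12

Hydrogens are implicit in SMILES; fill each atom to its normal valence:
  4 × C (aromatic): no H
  3 × O: no H
  2 × C: 3 H each → 6
  2 × C: 2 H each → 4
  2 × C: 1 H each → 2
  2 × C: no H
  1 × Cl: no H
  1 × N (aromatic): no H
  Total hydrogens = 12.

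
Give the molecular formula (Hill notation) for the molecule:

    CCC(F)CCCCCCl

C8H16ClF

Heavy atoms from the SMILES: 8 C, 1 Cl, 1 F.
Implicit hydrogens by atom environment:
  6 × C: 2 H each → 12
  1 × C: 3 H
  1 × C: 1 H
  1 × Cl: no H
  1 × F: no H
  Total hydrogens = 16.
Molecular formula: C8H16ClF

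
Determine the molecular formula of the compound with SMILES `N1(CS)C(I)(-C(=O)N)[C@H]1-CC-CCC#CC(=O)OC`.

C12H17IN2O3S

Heavy atoms from the SMILES: 12 C, 1 I, 2 N, 3 O, 1 S.
Implicit hydrogens by atom environment:
  5 × C: 2 H each → 10
  5 × C: no H
  3 × O: no H
  1 × C: 3 H
  1 × C: 1 H
  1 × I: no H
  1 × N: 2 H
  1 × N: no H
  1 × S: 1 H
  Total hydrogens = 17.
Molecular formula: C12H17IN2O3S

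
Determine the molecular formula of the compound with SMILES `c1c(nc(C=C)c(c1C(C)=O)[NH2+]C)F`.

C10H12FN2O+

Heavy atoms from the SMILES: 10 C, 1 F, 2 N, 1 O.
Implicit hydrogens by atom environment:
  4 × C (aromatic): no H
  2 × C: 3 H each → 6
  1 × C: 2 H
  1 × C (aromatic): 1 H
  1 × C: 1 H
  1 × C: no H
  1 × F: no H
  1 × N (charge +1): 2 H
  1 × N (aromatic): no H
  1 × O: no H
  Total hydrogens = 12.
Net charge +1.
Molecular formula: C10H12FN2O+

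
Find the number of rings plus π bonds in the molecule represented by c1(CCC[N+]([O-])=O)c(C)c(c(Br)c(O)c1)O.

5

Molecular formula from the SMILES: C10H12BrNO4.
DoU = (2C + 2 + N − H − X)/2 = (2·10 + 2 + 1 − 12 − 1)/2 = 10/2 = 5.
(Structurally: 1 ring(s) + 4 π bond(s) = 5.)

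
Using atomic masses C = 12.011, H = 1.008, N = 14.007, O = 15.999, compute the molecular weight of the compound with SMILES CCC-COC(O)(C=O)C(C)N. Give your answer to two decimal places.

175.23

Molecular formula: C8H17NO3.
M = 8×12.011 + 17×1.008 + 1×14.007 + 3×15.999 = 175.23 g/mol.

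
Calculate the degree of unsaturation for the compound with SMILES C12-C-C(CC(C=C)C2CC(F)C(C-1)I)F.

Molecular formula from the SMILES: C12H17F2I.
DoU = (2C + 2 + N − H − X)/2 = (2·12 + 2 + 0 − 17 − 3)/2 = 6/2 = 3.
(Structurally: 2 ring(s) + 1 π bond(s) = 3.)

3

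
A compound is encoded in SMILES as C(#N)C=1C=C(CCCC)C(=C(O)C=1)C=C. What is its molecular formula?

C13H15NO

Heavy atoms from the SMILES: 13 C, 1 N, 1 O.
Implicit hydrogens by atom environment:
  4 × C: 2 H each → 8
  4 × C (aromatic): no H
  2 × C (aromatic): 1 H each → 2
  1 × C: 3 H
  1 × C: 1 H
  1 × C: no H
  1 × N: no H
  1 × O: 1 H
  Total hydrogens = 15.
Molecular formula: C13H15NO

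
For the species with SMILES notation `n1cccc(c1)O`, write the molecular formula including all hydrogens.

C5H5NO

Heavy atoms from the SMILES: 5 C, 1 N, 1 O.
Implicit hydrogens by atom environment:
  4 × C (aromatic): 1 H each → 4
  1 × C (aromatic): no H
  1 × N (aromatic): no H
  1 × O: 1 H
  Total hydrogens = 5.
Molecular formula: C5H5NO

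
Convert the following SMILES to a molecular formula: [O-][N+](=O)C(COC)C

C4H9NO3

Heavy atoms from the SMILES: 4 C, 1 N, 3 O.
Implicit hydrogens by atom environment:
  2 × C: 3 H each → 6
  2 × O: no H
  1 × C: 2 H
  1 × C: 1 H
  1 × N (charge +1): no H
  1 × O (charge -1): no H
  Total hydrogens = 9.
Molecular formula: C4H9NO3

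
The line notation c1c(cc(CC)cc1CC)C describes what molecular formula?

Heavy atoms from the SMILES: 11 C.
Implicit hydrogens by atom environment:
  3 × C: 3 H each → 9
  3 × C (aromatic): 1 H each → 3
  3 × C (aromatic): no H
  2 × C: 2 H each → 4
  Total hydrogens = 16.
Molecular formula: C11H16

C11H16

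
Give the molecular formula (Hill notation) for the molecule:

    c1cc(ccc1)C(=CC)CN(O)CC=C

Heavy atoms from the SMILES: 13 C, 1 N, 1 O.
Implicit hydrogens by atom environment:
  5 × C (aromatic): 1 H each → 5
  3 × C: 2 H each → 6
  2 × C: 1 H each → 2
  1 × C: 3 H
  1 × C: no H
  1 × C (aromatic): no H
  1 × N: no H
  1 × O: 1 H
  Total hydrogens = 17.
Molecular formula: C13H17NO

C13H17NO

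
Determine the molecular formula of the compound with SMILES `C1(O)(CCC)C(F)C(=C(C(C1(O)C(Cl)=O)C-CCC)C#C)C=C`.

Heavy atoms from the SMILES: 18 C, 1 Cl, 1 F, 3 O.
Implicit hydrogens by atom environment:
  6 × C: 2 H each → 12
  6 × C: no H
  4 × C: 1 H each → 4
  2 × C: 3 H each → 6
  2 × O: 1 H each → 2
  1 × Cl: no H
  1 × F: no H
  1 × O: no H
  Total hydrogens = 24.
Molecular formula: C18H24ClFO3

C18H24ClFO3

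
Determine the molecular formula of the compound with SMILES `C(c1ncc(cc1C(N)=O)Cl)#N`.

C7H4ClN3O

Heavy atoms from the SMILES: 7 C, 1 Cl, 3 N, 1 O.
Implicit hydrogens by atom environment:
  3 × C (aromatic): no H
  2 × C (aromatic): 1 H each → 2
  2 × C: no H
  1 × Cl: no H
  1 × N: 2 H
  1 × N (aromatic): no H
  1 × N: no H
  1 × O: no H
  Total hydrogens = 4.
Molecular formula: C7H4ClN3O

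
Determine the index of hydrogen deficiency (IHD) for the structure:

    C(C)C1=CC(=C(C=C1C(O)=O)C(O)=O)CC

6

Molecular formula from the SMILES: C12H14O4.
DoU = (2C + 2 + N − H − X)/2 = (2·12 + 2 + 0 − 14 − 0)/2 = 12/2 = 6.
(Structurally: 1 ring(s) + 5 π bond(s) = 6.)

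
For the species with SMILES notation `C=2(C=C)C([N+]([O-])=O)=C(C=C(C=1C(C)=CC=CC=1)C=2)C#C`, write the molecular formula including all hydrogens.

C17H13NO2

Heavy atoms from the SMILES: 17 C, 1 N, 2 O.
Implicit hydrogens by atom environment:
  6 × C (aromatic): 1 H each → 6
  6 × C (aromatic): no H
  2 × C: 1 H each → 2
  1 × C: 3 H
  1 × C: 2 H
  1 × C: no H
  1 × N (charge +1): no H
  1 × O: no H
  1 × O (charge -1): no H
  Total hydrogens = 13.
Molecular formula: C17H13NO2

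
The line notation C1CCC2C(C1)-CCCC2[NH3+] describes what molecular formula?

Heavy atoms from the SMILES: 10 C, 1 N.
Implicit hydrogens by atom environment:
  7 × C: 2 H each → 14
  3 × C: 1 H each → 3
  1 × N (charge +1): 3 H
  Total hydrogens = 20.
Net charge +1.
Molecular formula: C10H20N+

C10H20N+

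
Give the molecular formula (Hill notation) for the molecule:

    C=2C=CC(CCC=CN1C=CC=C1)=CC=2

Heavy atoms from the SMILES: 14 C, 1 N.
Implicit hydrogens by atom environment:
  9 × C (aromatic): 1 H each → 9
  2 × C: 2 H each → 4
  2 × C: 1 H each → 2
  1 × C (aromatic): no H
  1 × N (aromatic): no H
  Total hydrogens = 15.
Molecular formula: C14H15N

C14H15N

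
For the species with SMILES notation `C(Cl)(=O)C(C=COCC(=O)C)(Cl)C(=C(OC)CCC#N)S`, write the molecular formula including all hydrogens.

C13H15Cl2NO4S

Heavy atoms from the SMILES: 13 C, 2 Cl, 1 N, 4 O, 1 S.
Implicit hydrogens by atom environment:
  6 × C: no H
  4 × O: no H
  3 × C: 2 H each → 6
  2 × C: 3 H each → 6
  2 × C: 1 H each → 2
  2 × Cl: no H
  1 × N: no H
  1 × S: 1 H
  Total hydrogens = 15.
Molecular formula: C13H15Cl2NO4S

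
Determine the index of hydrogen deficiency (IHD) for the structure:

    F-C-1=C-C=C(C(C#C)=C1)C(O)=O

Molecular formula from the SMILES: C9H5FO2.
DoU = (2C + 2 + N − H − X)/2 = (2·9 + 2 + 0 − 5 − 1)/2 = 14/2 = 7.
(Structurally: 1 ring(s) + 6 π bond(s) = 7.)

7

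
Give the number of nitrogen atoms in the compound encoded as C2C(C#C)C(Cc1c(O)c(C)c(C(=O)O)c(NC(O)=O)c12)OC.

1

The symbol for nitrogen appears 1 time in the SMILES.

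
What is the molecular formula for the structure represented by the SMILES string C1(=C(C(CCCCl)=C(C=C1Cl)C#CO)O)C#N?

Heavy atoms from the SMILES: 12 C, 2 Cl, 1 N, 2 O.
Implicit hydrogens by atom environment:
  5 × C (aromatic): no H
  3 × C: 2 H each → 6
  3 × C: no H
  2 × Cl: no H
  2 × O: 1 H each → 2
  1 × C (aromatic): 1 H
  1 × N: no H
  Total hydrogens = 9.
Molecular formula: C12H9Cl2NO2

C12H9Cl2NO2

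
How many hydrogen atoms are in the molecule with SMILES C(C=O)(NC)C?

9

Hydrogens are implicit in SMILES; fill each atom to its normal valence:
  2 × C: 3 H each → 6
  2 × C: 1 H each → 2
  1 × N: 1 H
  1 × O: no H
  Total hydrogens = 9.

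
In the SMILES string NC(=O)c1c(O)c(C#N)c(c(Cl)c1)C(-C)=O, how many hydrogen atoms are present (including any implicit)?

7

Hydrogens are implicit in SMILES; fill each atom to its normal valence:
  5 × C (aromatic): no H
  3 × C: no H
  2 × O: no H
  1 × C: 3 H
  1 × C (aromatic): 1 H
  1 × Cl: no H
  1 × N: 2 H
  1 × N: no H
  1 × O: 1 H
  Total hydrogens = 7.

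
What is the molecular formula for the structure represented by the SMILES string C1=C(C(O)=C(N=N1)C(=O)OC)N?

C6H7N3O3

Heavy atoms from the SMILES: 6 C, 3 N, 3 O.
Implicit hydrogens by atom environment:
  3 × C (aromatic): no H
  2 × N (aromatic): no H
  2 × O: no H
  1 × C: 3 H
  1 × C (aromatic): 1 H
  1 × C: no H
  1 × N: 2 H
  1 × O: 1 H
  Total hydrogens = 7.
Molecular formula: C6H7N3O3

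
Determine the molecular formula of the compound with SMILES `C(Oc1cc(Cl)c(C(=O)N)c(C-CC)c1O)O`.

Heavy atoms from the SMILES: 11 C, 1 Cl, 1 N, 4 O.
Implicit hydrogens by atom environment:
  5 × C (aromatic): no H
  3 × C: 2 H each → 6
  2 × O: 1 H each → 2
  2 × O: no H
  1 × C: 3 H
  1 × C (aromatic): 1 H
  1 × C: no H
  1 × Cl: no H
  1 × N: 2 H
  Total hydrogens = 14.
Molecular formula: C11H14ClNO4

C11H14ClNO4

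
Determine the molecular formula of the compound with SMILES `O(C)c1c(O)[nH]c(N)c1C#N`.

Heavy atoms from the SMILES: 6 C, 3 N, 2 O.
Implicit hydrogens by atom environment:
  4 × C (aromatic): no H
  1 × C: 3 H
  1 × C: no H
  1 × N: 2 H
  1 × N (aromatic): 1 H
  1 × N: no H
  1 × O: 1 H
  1 × O: no H
  Total hydrogens = 7.
Molecular formula: C6H7N3O2

C6H7N3O2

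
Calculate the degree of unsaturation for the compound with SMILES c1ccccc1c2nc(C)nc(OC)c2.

Molecular formula from the SMILES: C12H12N2O.
DoU = (2C + 2 + N − H − X)/2 = (2·12 + 2 + 2 − 12 − 0)/2 = 16/2 = 8.
(Structurally: 2 ring(s) + 6 π bond(s) = 8.)

8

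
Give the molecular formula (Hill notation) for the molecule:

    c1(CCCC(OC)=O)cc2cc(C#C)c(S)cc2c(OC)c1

Heavy atoms from the SMILES: 18 C, 3 O, 1 S.
Implicit hydrogens by atom environment:
  6 × C (aromatic): no H
  4 × C (aromatic): 1 H each → 4
  3 × C: 2 H each → 6
  3 × O: no H
  2 × C: 3 H each → 6
  2 × C: no H
  1 × C: 1 H
  1 × S: 1 H
  Total hydrogens = 18.
Molecular formula: C18H18O3S

C18H18O3S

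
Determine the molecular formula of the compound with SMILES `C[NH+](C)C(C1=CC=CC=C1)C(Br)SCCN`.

C12H20BrN2S+

Heavy atoms from the SMILES: 1 Br, 12 C, 2 N, 1 S.
Implicit hydrogens by atom environment:
  5 × C (aromatic): 1 H each → 5
  2 × C: 3 H each → 6
  2 × C: 2 H each → 4
  2 × C: 1 H each → 2
  1 × Br: no H
  1 × C (aromatic): no H
  1 × N: 2 H
  1 × N (charge +1): 1 H
  1 × S: no H
  Total hydrogens = 20.
Net charge +1.
Molecular formula: C12H20BrN2S+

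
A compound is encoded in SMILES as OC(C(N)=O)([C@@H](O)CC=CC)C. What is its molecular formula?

Heavy atoms from the SMILES: 8 C, 1 N, 3 O.
Implicit hydrogens by atom environment:
  3 × C: 1 H each → 3
  2 × C: 3 H each → 6
  2 × C: no H
  2 × O: 1 H each → 2
  1 × C: 2 H
  1 × N: 2 H
  1 × O: no H
  Total hydrogens = 15.
Molecular formula: C8H15NO3

C8H15NO3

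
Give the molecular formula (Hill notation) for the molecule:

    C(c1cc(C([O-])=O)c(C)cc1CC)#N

C11H10NO2-

Heavy atoms from the SMILES: 11 C, 1 N, 2 O.
Implicit hydrogens by atom environment:
  4 × C (aromatic): no H
  2 × C: 3 H each → 6
  2 × C (aromatic): 1 H each → 2
  2 × C: no H
  1 × C: 2 H
  1 × N: no H
  1 × O: no H
  1 × O (charge -1): no H
  Total hydrogens = 10.
Net charge -1.
Molecular formula: C11H10NO2-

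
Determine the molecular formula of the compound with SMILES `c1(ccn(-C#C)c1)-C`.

Heavy atoms from the SMILES: 7 C, 1 N.
Implicit hydrogens by atom environment:
  3 × C (aromatic): 1 H each → 3
  1 × C: 3 H
  1 × C: 1 H
  1 × C (aromatic): no H
  1 × C: no H
  1 × N (aromatic): no H
  Total hydrogens = 7.
Molecular formula: C7H7N

C7H7N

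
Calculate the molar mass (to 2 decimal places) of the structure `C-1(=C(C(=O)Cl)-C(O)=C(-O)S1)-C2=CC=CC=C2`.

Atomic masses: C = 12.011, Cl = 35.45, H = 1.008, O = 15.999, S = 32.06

Molecular formula: C11H7ClO3S.
M = 11×12.011 + 1×35.45 + 7×1.008 + 3×15.999 + 1×32.06 = 254.68 g/mol.

254.68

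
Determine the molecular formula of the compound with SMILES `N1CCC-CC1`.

Heavy atoms from the SMILES: 5 C, 1 N.
Implicit hydrogens by atom environment:
  5 × C: 2 H each → 10
  1 × N: 1 H
  Total hydrogens = 11.
Molecular formula: C5H11N

C5H11N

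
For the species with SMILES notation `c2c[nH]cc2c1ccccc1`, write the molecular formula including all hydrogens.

Heavy atoms from the SMILES: 10 C, 1 N.
Implicit hydrogens by atom environment:
  8 × C (aromatic): 1 H each → 8
  2 × C (aromatic): no H
  1 × N (aromatic): 1 H
  Total hydrogens = 9.
Molecular formula: C10H9N

C10H9N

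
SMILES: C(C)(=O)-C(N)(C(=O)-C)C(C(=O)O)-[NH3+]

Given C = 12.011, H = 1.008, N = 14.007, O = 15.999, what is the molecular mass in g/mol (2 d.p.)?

189.19

Molecular formula: C7H13N2O4+.
M = 7×12.011 + 13×1.008 + 2×14.007 + 4×15.999 = 189.19 g/mol.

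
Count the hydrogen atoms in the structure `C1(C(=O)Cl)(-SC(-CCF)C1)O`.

8

Hydrogens are implicit in SMILES; fill each atom to its normal valence:
  3 × C: 2 H each → 6
  2 × C: no H
  1 × C: 1 H
  1 × Cl: no H
  1 × F: no H
  1 × O: 1 H
  1 × O: no H
  1 × S: no H
  Total hydrogens = 8.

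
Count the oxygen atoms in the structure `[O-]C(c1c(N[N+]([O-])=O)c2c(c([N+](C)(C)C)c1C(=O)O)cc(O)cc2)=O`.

7

The symbol for oxygen appears 7 times in the SMILES.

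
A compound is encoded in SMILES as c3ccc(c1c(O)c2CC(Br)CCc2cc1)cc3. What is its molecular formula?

Heavy atoms from the SMILES: 1 Br, 16 C, 1 O.
Implicit hydrogens by atom environment:
  7 × C (aromatic): 1 H each → 7
  5 × C (aromatic): no H
  3 × C: 2 H each → 6
  1 × Br: no H
  1 × C: 1 H
  1 × O: 1 H
  Total hydrogens = 15.
Molecular formula: C16H15BrO

C16H15BrO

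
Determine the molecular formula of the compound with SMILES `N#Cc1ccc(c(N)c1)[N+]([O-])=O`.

Heavy atoms from the SMILES: 7 C, 3 N, 2 O.
Implicit hydrogens by atom environment:
  3 × C (aromatic): 1 H each → 3
  3 × C (aromatic): no H
  1 × C: no H
  1 × N: 2 H
  1 × N (charge +1): no H
  1 × N: no H
  1 × O: no H
  1 × O (charge -1): no H
  Total hydrogens = 5.
Molecular formula: C7H5N3O2

C7H5N3O2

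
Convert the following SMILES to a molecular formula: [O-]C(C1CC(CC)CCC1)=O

Heavy atoms from the SMILES: 9 C, 2 O.
Implicit hydrogens by atom environment:
  5 × C: 2 H each → 10
  2 × C: 1 H each → 2
  1 × C: 3 H
  1 × C: no H
  1 × O: no H
  1 × O (charge -1): no H
  Total hydrogens = 15.
Net charge -1.
Molecular formula: C9H15O2-

C9H15O2-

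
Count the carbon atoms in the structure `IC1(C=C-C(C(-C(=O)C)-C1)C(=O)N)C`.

10

The symbol for carbon appears 10 times in the SMILES.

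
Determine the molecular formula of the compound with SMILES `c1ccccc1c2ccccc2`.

C12H10

Heavy atoms from the SMILES: 12 C.
Implicit hydrogens by atom environment:
  10 × C (aromatic): 1 H each → 10
  2 × C (aromatic): no H
  Total hydrogens = 10.
Molecular formula: C12H10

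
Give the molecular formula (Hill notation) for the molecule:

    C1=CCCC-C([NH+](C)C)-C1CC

C11H22N+

Heavy atoms from the SMILES: 11 C, 1 N.
Implicit hydrogens by atom environment:
  4 × C: 2 H each → 8
  4 × C: 1 H each → 4
  3 × C: 3 H each → 9
  1 × N (charge +1): 1 H
  Total hydrogens = 22.
Net charge +1.
Molecular formula: C11H22N+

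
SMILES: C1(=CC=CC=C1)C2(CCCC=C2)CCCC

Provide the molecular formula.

Heavy atoms from the SMILES: 16 C.
Implicit hydrogens by atom environment:
  6 × C: 2 H each → 12
  5 × C (aromatic): 1 H each → 5
  2 × C: 1 H each → 2
  1 × C: 3 H
  1 × C: no H
  1 × C (aromatic): no H
  Total hydrogens = 22.
Molecular formula: C16H22

C16H22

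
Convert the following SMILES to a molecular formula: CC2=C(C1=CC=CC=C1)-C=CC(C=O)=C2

Heavy atoms from the SMILES: 14 C, 1 O.
Implicit hydrogens by atom environment:
  8 × C (aromatic): 1 H each → 8
  4 × C (aromatic): no H
  1 × C: 3 H
  1 × C: 1 H
  1 × O: no H
  Total hydrogens = 12.
Molecular formula: C14H12O

C14H12O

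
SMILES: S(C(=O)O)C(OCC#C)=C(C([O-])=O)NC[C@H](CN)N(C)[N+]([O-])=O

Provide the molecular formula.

Heavy atoms from the SMILES: 11 C, 4 N, 7 O, 1 S.
Implicit hydrogens by atom environment:
  5 × C: no H
  4 × O: no H
  3 × C: 2 H each → 6
  2 × C: 1 H each → 2
  2 × O (charge -1): no H
  1 × C: 3 H
  1 × N: 2 H
  1 × N: 1 H
  1 × N: no H
  1 × N (charge +1): no H
  1 × O: 1 H
  1 × S: no H
  Total hydrogens = 15.
Net charge -1.
Molecular formula: C11H15N4O7S-

C11H15N4O7S-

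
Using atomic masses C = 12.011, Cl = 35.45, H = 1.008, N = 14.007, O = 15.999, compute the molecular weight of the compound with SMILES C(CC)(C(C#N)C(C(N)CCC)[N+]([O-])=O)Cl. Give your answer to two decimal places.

Molecular formula: C10H18ClN3O2.
M = 10×12.011 + 1×35.45 + 18×1.008 + 3×14.007 + 2×15.999 = 247.72 g/mol.

247.72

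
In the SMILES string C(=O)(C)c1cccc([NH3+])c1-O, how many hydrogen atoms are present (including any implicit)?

10

Hydrogens are implicit in SMILES; fill each atom to its normal valence:
  3 × C (aromatic): 1 H each → 3
  3 × C (aromatic): no H
  1 × C: 3 H
  1 × C: no H
  1 × N (charge +1): 3 H
  1 × O: 1 H
  1 × O: no H
  Total hydrogens = 10.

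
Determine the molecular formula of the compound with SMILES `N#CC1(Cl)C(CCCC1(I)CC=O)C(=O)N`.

C10H12ClIN2O2

Heavy atoms from the SMILES: 10 C, 1 Cl, 1 I, 2 N, 2 O.
Implicit hydrogens by atom environment:
  4 × C: 2 H each → 8
  4 × C: no H
  2 × C: 1 H each → 2
  2 × O: no H
  1 × Cl: no H
  1 × I: no H
  1 × N: 2 H
  1 × N: no H
  Total hydrogens = 12.
Molecular formula: C10H12ClIN2O2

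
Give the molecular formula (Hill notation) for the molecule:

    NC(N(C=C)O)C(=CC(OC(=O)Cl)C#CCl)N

Heavy atoms from the SMILES: 9 C, 2 Cl, 3 N, 3 O.
Implicit hydrogens by atom environment:
  4 × C: 1 H each → 4
  4 × C: no H
  2 × Cl: no H
  2 × N: 2 H each → 4
  2 × O: no H
  1 × C: 2 H
  1 × N: no H
  1 × O: 1 H
  Total hydrogens = 11.
Molecular formula: C9H11Cl2N3O3

C9H11Cl2N3O3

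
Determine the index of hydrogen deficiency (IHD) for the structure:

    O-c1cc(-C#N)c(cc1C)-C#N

Molecular formula from the SMILES: C9H6N2O.
DoU = (2C + 2 + N − H − X)/2 = (2·9 + 2 + 2 − 6 − 0)/2 = 16/2 = 8.
(Structurally: 1 ring(s) + 7 π bond(s) = 8.)

8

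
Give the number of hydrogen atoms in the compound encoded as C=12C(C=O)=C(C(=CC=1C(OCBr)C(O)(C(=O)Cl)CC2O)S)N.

13

Hydrogens are implicit in SMILES; fill each atom to its normal valence:
  5 × C (aromatic): no H
  3 × C: 1 H each → 3
  3 × O: no H
  2 × C: 2 H each → 4
  2 × C: no H
  2 × O: 1 H each → 2
  1 × Br: no H
  1 × C (aromatic): 1 H
  1 × Cl: no H
  1 × N: 2 H
  1 × S: 1 H
  Total hydrogens = 13.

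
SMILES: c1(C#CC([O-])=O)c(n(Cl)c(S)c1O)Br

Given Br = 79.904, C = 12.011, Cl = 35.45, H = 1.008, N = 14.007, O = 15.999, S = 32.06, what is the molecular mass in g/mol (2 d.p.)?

295.51

Molecular formula: C7H2BrClNO3S-.
M = 1×79.904 + 7×12.011 + 1×35.45 + 2×1.008 + 1×14.007 + 3×15.999 + 1×32.06 = 295.51 g/mol.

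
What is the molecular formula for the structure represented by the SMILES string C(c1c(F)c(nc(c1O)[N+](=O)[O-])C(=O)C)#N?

Heavy atoms from the SMILES: 8 C, 1 F, 3 N, 4 O.
Implicit hydrogens by atom environment:
  5 × C (aromatic): no H
  2 × C: no H
  2 × O: no H
  1 × C: 3 H
  1 × F: no H
  1 × N (aromatic): no H
  1 × N (charge +1): no H
  1 × N: no H
  1 × O: 1 H
  1 × O (charge -1): no H
  Total hydrogens = 4.
Molecular formula: C8H4FN3O4

C8H4FN3O4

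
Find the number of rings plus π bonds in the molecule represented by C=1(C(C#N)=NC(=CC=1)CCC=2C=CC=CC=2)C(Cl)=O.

11

Molecular formula from the SMILES: C15H11ClN2O.
DoU = (2C + 2 + N − H − X)/2 = (2·15 + 2 + 2 − 11 − 1)/2 = 22/2 = 11.
(Structurally: 2 ring(s) + 9 π bond(s) = 11.)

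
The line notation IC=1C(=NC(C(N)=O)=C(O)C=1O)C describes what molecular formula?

C7H7IN2O3

Heavy atoms from the SMILES: 7 C, 1 I, 2 N, 3 O.
Implicit hydrogens by atom environment:
  5 × C (aromatic): no H
  2 × O: 1 H each → 2
  1 × C: 3 H
  1 × C: no H
  1 × I: no H
  1 × N: 2 H
  1 × N (aromatic): no H
  1 × O: no H
  Total hydrogens = 7.
Molecular formula: C7H7IN2O3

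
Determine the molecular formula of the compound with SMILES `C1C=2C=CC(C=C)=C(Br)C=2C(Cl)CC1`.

C12H12BrCl

Heavy atoms from the SMILES: 1 Br, 12 C, 1 Cl.
Implicit hydrogens by atom environment:
  4 × C: 2 H each → 8
  4 × C (aromatic): no H
  2 × C (aromatic): 1 H each → 2
  2 × C: 1 H each → 2
  1 × Br: no H
  1 × Cl: no H
  Total hydrogens = 12.
Molecular formula: C12H12BrCl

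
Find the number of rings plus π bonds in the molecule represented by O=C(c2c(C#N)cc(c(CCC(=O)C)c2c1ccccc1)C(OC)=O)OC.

Molecular formula from the SMILES: C21H19NO5.
DoU = (2C + 2 + N − H − X)/2 = (2·21 + 2 + 1 − 19 − 0)/2 = 26/2 = 13.
(Structurally: 2 ring(s) + 11 π bond(s) = 13.)

13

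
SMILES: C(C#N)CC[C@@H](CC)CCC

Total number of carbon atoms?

10

The symbol for carbon appears 10 times in the SMILES.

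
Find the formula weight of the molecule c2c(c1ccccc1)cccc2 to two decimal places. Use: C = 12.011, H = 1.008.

Molecular formula: C12H10.
M = 12×12.011 + 10×1.008 = 154.21 g/mol.

154.21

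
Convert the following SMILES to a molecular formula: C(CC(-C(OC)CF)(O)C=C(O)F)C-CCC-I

C12H21F2IO3

Heavy atoms from the SMILES: 12 C, 2 F, 1 I, 3 O.
Implicit hydrogens by atom environment:
  7 × C: 2 H each → 14
  2 × C: 1 H each → 2
  2 × C: no H
  2 × F: no H
  2 × O: 1 H each → 2
  1 × C: 3 H
  1 × I: no H
  1 × O: no H
  Total hydrogens = 21.
Molecular formula: C12H21F2IO3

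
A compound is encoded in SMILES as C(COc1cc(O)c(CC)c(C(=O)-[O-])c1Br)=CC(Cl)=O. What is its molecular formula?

C13H11BrClO5-

Heavy atoms from the SMILES: 1 Br, 13 C, 1 Cl, 5 O.
Implicit hydrogens by atom environment:
  5 × C (aromatic): no H
  3 × O: no H
  2 × C: 2 H each → 4
  2 × C: 1 H each → 2
  2 × C: no H
  1 × Br: no H
  1 × C: 3 H
  1 × C (aromatic): 1 H
  1 × Cl: no H
  1 × O: 1 H
  1 × O (charge -1): no H
  Total hydrogens = 11.
Net charge -1.
Molecular formula: C13H11BrClO5-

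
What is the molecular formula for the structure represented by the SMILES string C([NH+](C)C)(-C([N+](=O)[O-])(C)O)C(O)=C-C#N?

C8H14N3O4+

Heavy atoms from the SMILES: 8 C, 3 N, 4 O.
Implicit hydrogens by atom environment:
  3 × C: 3 H each → 9
  3 × C: no H
  2 × C: 1 H each → 2
  2 × O: 1 H each → 2
  1 × N (charge +1): 1 H
  1 × N: no H
  1 × N (charge +1): no H
  1 × O: no H
  1 × O (charge -1): no H
  Total hydrogens = 14.
Net charge +1.
Molecular formula: C8H14N3O4+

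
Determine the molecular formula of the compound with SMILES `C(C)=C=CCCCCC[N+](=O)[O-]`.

C9H15NO2

Heavy atoms from the SMILES: 9 C, 1 N, 2 O.
Implicit hydrogens by atom environment:
  5 × C: 2 H each → 10
  2 × C: 1 H each → 2
  1 × C: 3 H
  1 × C: no H
  1 × N (charge +1): no H
  1 × O: no H
  1 × O (charge -1): no H
  Total hydrogens = 15.
Molecular formula: C9H15NO2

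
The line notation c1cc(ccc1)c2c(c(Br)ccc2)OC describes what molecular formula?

Heavy atoms from the SMILES: 1 Br, 13 C, 1 O.
Implicit hydrogens by atom environment:
  8 × C (aromatic): 1 H each → 8
  4 × C (aromatic): no H
  1 × Br: no H
  1 × C: 3 H
  1 × O: no H
  Total hydrogens = 11.
Molecular formula: C13H11BrO

C13H11BrO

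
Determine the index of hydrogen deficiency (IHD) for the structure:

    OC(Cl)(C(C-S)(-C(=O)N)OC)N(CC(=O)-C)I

Molecular formula from the SMILES: C8H14ClIN2O4S.
DoU = (2C + 2 + N − H − X)/2 = (2·8 + 2 + 2 − 14 − 2)/2 = 4/2 = 2.
(Structurally: 0 ring(s) + 2 π bond(s) = 2.)

2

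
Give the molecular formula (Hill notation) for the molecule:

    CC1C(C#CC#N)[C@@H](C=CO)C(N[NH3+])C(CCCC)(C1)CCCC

C20H34N3O+

Heavy atoms from the SMILES: 20 C, 3 N, 1 O.
Implicit hydrogens by atom environment:
  7 × C: 2 H each → 14
  6 × C: 1 H each → 6
  4 × C: no H
  3 × C: 3 H each → 9
  1 × N (charge +1): 3 H
  1 × N: 1 H
  1 × N: no H
  1 × O: 1 H
  Total hydrogens = 34.
Net charge +1.
Molecular formula: C20H34N3O+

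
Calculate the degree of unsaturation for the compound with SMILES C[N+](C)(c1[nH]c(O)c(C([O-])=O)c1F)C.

4

Molecular formula from the SMILES: C8H11FN2O3.
DoU = (2C + 2 + N − H − X)/2 = (2·8 + 2 + 2 − 11 − 1)/2 = 8/2 = 4.
(Structurally: 1 ring(s) + 3 π bond(s) = 4.)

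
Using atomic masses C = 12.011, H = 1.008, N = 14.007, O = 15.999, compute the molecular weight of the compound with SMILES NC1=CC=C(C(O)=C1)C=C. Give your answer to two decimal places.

Molecular formula: C8H9NO.
M = 8×12.011 + 9×1.008 + 1×14.007 + 1×15.999 = 135.17 g/mol.

135.17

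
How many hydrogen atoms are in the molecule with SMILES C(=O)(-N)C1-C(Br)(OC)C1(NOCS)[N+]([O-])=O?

10

Hydrogens are implicit in SMILES; fill each atom to its normal valence:
  4 × O: no H
  3 × C: no H
  1 × Br: no H
  1 × C: 3 H
  1 × C: 2 H
  1 × C: 1 H
  1 × N: 2 H
  1 × N: 1 H
  1 × N (charge +1): no H
  1 × O (charge -1): no H
  1 × S: 1 H
  Total hydrogens = 10.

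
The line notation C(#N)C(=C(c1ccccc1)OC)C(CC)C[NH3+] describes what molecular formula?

Heavy atoms from the SMILES: 14 C, 2 N, 1 O.
Implicit hydrogens by atom environment:
  5 × C (aromatic): 1 H each → 5
  3 × C: no H
  2 × C: 3 H each → 6
  2 × C: 2 H each → 4
  1 × C: 1 H
  1 × C (aromatic): no H
  1 × N (charge +1): 3 H
  1 × N: no H
  1 × O: no H
  Total hydrogens = 19.
Net charge +1.
Molecular formula: C14H19N2O+

C14H19N2O+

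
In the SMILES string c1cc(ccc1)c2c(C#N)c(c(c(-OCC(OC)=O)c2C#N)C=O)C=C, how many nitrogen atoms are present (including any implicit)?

2

The symbol for nitrogen appears 2 times in the SMILES.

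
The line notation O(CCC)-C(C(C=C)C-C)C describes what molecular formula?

C10H20O

Heavy atoms from the SMILES: 10 C, 1 O.
Implicit hydrogens by atom environment:
  4 × C: 2 H each → 8
  3 × C: 3 H each → 9
  3 × C: 1 H each → 3
  1 × O: no H
  Total hydrogens = 20.
Molecular formula: C10H20O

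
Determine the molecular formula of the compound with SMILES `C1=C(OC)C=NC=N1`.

Heavy atoms from the SMILES: 5 C, 2 N, 1 O.
Implicit hydrogens by atom environment:
  3 × C (aromatic): 1 H each → 3
  2 × N (aromatic): no H
  1 × C: 3 H
  1 × C (aromatic): no H
  1 × O: no H
  Total hydrogens = 6.
Molecular formula: C5H6N2O

C5H6N2O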